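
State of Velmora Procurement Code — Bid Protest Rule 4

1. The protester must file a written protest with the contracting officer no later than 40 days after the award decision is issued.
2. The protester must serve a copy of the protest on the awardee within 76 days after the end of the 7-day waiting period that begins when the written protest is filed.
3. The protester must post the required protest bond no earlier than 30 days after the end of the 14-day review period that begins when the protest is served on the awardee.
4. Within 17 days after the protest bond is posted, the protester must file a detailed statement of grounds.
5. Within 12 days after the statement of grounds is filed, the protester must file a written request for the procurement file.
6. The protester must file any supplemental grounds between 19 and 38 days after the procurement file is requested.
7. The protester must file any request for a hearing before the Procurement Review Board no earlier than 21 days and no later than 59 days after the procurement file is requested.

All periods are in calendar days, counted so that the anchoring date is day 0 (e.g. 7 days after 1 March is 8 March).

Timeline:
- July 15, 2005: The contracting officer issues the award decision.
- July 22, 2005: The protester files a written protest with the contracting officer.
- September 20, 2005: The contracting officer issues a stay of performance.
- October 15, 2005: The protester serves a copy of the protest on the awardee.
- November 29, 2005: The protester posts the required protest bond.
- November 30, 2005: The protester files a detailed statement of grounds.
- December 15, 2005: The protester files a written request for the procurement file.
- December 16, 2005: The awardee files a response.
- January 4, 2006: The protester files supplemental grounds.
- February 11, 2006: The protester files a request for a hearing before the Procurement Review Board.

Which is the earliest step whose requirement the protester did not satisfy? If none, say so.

(1) due by July 15, 2005 + 40 days = August 24, 2005; July 22, 2005 is within that limit.
(2) due by July 29, 2005 + 76 days = October 13, 2005; October 15, 2005 misses that deadline by 2 days.
The procedure was therefore not followed at step 2.

Step 2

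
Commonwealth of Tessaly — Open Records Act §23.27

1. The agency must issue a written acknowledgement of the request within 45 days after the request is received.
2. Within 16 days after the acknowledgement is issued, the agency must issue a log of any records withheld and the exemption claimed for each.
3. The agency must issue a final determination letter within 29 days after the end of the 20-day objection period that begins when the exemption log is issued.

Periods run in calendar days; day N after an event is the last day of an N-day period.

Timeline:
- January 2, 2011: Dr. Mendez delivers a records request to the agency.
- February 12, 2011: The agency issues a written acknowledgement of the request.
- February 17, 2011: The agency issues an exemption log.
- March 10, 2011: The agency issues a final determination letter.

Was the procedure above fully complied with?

Step 1: 45 days after January 2, 2011 (when the request is received) is February 16, 2011; done February 12, 2011 — timely.
Step 2: 16 days after February 12, 2011 (when the acknowledgement is issued) is February 28, 2011; completed February 17, 2011, before the deadline.
Step 3: 29 days after March 9, 2011 (end of the 20-day objection period, which began when the exemption log is issued on February 17, 2011) is April 7, 2011; March 10, 2011 is within that limit.

Yes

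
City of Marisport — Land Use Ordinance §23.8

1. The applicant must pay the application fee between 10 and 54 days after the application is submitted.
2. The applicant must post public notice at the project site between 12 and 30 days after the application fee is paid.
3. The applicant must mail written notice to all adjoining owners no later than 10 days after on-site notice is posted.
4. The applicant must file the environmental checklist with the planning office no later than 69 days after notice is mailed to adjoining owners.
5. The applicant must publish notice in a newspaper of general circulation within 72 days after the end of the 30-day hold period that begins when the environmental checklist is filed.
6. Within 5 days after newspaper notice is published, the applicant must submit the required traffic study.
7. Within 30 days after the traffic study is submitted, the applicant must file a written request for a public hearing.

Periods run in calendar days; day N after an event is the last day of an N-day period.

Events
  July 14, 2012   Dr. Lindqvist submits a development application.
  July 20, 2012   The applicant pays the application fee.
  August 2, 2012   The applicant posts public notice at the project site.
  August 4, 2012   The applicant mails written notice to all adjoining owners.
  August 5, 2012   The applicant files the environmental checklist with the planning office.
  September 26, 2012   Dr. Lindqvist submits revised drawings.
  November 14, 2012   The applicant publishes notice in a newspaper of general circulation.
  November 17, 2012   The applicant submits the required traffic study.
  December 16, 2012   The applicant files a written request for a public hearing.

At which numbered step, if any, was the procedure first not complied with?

(1) the permitted window runs from July 14, 2012 + 10 = July 24, 2012 to July 14, 2012 + 54 = September 6, 2012; done July 20, 2012 — 4 days before the window opened.

Step 1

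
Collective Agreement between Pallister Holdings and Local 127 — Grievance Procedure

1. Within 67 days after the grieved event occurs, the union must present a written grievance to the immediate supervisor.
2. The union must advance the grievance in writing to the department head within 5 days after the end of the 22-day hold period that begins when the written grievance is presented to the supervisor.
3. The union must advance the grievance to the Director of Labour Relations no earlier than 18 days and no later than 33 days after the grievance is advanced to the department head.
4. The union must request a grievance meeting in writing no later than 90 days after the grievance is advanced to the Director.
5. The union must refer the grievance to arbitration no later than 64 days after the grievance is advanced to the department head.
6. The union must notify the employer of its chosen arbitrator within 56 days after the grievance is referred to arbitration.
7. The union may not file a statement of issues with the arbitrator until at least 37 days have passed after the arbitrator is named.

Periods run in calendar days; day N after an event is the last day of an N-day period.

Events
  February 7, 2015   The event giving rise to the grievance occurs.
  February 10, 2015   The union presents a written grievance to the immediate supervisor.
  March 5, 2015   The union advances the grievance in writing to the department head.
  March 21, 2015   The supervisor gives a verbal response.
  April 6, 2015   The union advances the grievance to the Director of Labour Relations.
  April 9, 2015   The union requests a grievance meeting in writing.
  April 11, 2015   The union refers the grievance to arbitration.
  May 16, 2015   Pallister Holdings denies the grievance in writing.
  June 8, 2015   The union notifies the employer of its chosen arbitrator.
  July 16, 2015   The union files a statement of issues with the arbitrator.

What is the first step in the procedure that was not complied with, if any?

Step 1 — counting 67 days from February 7, 2015 (when the grieved event occurs) gives a deadline of April 15, 2015; completed February 10, 2015, before the deadline.
Step 2 — counting 5 days from March 4, 2015 (end of the 22-day hold period, which began when the written grievance is presented to the supervisor on February 10, 2015) gives a deadline of March 9, 2015; March 5, 2015 is within that limit.
Step 3 — 18 and 33 days from March 5, 2015 (when the grievance is advanced to the department head) are March 23, 2015 and April 7, 2015 respectively; done April 6, 2015, which is between those dates.
Step 4 — counting 90 days from April 6, 2015 (when the grievance is advanced to the Director) gives a deadline of July 5, 2015; completed April 9, 2015, before the deadline.
Step 5 — counting 64 days from March 5, 2015 (when the grievance is advanced to the department head) gives a deadline of May 8, 2015; April 11, 2015 is within that limit.
Step 6 — counting 56 days from April 11, 2015 (when the grievance is referred to arbitration) gives a deadline of June 6, 2015; done June 8, 2015 — 2 days late.

Step 6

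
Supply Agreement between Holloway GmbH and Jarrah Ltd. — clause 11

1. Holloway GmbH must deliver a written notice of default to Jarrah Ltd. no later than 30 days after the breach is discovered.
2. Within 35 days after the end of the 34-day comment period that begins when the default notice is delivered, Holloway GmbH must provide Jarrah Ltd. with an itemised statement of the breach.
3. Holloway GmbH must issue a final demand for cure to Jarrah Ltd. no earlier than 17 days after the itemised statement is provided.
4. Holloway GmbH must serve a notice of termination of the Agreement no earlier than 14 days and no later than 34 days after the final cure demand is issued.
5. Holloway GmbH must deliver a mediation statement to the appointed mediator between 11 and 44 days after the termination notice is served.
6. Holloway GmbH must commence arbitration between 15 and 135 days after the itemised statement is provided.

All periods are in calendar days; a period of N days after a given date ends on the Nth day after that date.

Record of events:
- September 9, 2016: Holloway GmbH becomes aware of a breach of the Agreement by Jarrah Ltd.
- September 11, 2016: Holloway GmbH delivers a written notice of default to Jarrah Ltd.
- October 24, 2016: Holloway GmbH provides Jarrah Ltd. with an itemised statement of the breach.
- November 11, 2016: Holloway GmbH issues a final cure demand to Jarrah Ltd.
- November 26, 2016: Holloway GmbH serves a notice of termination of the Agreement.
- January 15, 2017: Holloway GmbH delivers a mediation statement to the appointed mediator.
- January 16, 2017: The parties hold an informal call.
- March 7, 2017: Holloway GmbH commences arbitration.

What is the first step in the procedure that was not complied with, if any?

Step 5

Step 1 — counting 30 days from September 9, 2016 (when the breach is discovered) gives a deadline of October 9, 2016; done September 11, 2016 — timely.
Step 2 — counting 35 days from October 15, 2016 (end of the 34-day comment period, which began when the default notice is delivered on September 11, 2016) gives a deadline of November 19, 2016; done October 24, 2016 — timely.
Step 3 — must wait 17 days from October 24, 2016 (when the itemised statement is provided), so not before November 10, 2016; done November 11, 2016, after the minimum wait.
Step 4 — 14 and 34 days from November 11, 2016 (when the final cure demand is issued) are November 25, 2016 and December 15, 2016 respectively; done November 26, 2016 — within the window.
Step 5 — 11 and 44 days from November 26, 2016 (when the termination notice is served) are December 7, 2016 and January 9, 2017 respectively; done January 15, 2017 — 6 days after the window closed.
Later steps need not be reached.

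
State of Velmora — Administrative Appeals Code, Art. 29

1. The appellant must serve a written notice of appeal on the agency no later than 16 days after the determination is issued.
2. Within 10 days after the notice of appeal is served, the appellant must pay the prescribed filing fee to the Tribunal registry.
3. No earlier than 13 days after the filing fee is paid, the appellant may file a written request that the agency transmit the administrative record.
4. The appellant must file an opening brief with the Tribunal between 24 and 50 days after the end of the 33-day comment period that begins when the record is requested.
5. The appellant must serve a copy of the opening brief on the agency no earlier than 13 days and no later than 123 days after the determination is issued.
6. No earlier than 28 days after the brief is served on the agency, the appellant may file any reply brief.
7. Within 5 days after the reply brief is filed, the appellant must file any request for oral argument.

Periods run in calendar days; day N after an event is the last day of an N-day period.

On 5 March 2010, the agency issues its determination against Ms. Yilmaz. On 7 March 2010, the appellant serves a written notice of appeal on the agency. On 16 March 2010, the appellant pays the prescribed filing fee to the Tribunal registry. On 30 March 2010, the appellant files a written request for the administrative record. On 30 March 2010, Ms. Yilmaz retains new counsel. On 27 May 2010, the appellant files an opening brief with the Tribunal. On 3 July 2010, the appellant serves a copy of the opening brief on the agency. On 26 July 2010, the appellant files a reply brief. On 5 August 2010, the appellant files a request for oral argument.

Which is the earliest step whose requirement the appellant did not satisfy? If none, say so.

Step 6

Step 1: 16 days after 5 March 2010 (when the determination is issued) is 21 March 2010; done 7 March 2010 — timely.
Step 2: 10 days after 7 March 2010 (when the notice of appeal is served) is 17 March 2010; 16 March 2010 is within that limit.
Step 3: the earliest permitted date is 13 days after 16 March 2010 (when the filing fee is paid), i.e. 29 March 2010; 30 March 2010 is on or after that date.
Step 4: the window is 24–50 days after 2 May 2010 (end of the 33-day comment period, which began when the record is requested on 30 March 2010), so 26 May 2010 through 21 June 2010; done 27 May 2010 — within the window.
Step 5: the window is 13–123 days after 5 March 2010 (when the determination is issued), so 18 March 2010 through 6 July 2010; done 3 July 2010 — within the window.
Step 6: the earliest permitted date is 28 days after 3 July 2010 (when the brief is served on the agency), i.e. 31 July 2010; done 26 July 2010 — 5 days too early.
The procedure was therefore not followed at step 6.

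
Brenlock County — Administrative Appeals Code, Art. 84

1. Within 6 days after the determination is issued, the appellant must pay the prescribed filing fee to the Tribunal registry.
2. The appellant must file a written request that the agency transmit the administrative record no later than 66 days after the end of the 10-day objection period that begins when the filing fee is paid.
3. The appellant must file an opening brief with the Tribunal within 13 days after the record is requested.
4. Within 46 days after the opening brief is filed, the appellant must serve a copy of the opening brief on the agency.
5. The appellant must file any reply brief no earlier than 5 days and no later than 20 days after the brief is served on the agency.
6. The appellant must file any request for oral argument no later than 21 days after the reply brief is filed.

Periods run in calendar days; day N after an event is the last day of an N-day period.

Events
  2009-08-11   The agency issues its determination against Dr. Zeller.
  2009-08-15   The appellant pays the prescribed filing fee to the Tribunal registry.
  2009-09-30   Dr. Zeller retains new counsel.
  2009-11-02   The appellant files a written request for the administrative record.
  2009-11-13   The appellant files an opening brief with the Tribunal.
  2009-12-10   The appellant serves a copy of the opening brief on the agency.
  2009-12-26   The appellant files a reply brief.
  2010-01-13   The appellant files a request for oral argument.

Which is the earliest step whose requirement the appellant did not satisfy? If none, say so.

Step 1 — counting 6 days from 2009-08-11 (when the determination is issued) gives a deadline of 2009-08-17; completed 2009-08-15, before the deadline.
Step 2 — counting 66 days from 2009-08-25 (end of the 10-day objection period, which began when the filing fee is paid on 2009-08-15) gives a deadline of 2009-10-30; 2009-11-02 misses that deadline by 3 days.

Step 2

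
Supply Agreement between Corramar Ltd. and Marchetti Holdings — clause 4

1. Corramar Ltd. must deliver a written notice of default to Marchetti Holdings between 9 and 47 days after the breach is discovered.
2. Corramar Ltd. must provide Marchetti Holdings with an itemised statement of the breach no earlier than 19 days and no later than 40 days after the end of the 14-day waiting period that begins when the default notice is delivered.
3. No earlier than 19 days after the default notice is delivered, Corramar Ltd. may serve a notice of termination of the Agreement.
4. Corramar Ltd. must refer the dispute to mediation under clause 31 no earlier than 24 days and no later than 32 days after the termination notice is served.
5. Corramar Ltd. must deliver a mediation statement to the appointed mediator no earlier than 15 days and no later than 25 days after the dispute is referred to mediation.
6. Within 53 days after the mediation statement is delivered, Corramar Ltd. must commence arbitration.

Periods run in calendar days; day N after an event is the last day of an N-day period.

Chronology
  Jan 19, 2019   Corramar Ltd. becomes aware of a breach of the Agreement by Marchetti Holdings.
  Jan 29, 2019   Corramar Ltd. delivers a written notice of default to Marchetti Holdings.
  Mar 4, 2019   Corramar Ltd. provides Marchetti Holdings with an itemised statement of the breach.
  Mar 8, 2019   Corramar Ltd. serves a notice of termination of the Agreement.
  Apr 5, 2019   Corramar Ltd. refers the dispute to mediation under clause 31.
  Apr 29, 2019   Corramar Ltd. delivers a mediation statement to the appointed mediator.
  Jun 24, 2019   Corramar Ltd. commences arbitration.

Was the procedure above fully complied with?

No

Step 1 — 9 and 47 days from Jan 19, 2019 (when the breach is discovered) are Jan 28, 2019 and Mar 7, 2019 respectively; done Jan 29, 2019, which is between those dates.
Step 2 — 19 and 40 days from Feb 12, 2019 (end of the 14-day waiting period, which began when the default notice is delivered on Jan 29, 2019) are Mar 3, 2019 and Mar 24, 2019 respectively; Mar 4, 2019 falls inside that range.
Step 3 — must wait 19 days from Jan 29, 2019 (when the default notice is delivered), so not before Feb 17, 2019; Mar 8, 2019 is on or after that date.
Step 4 — 24 and 32 days from Mar 8, 2019 (when the termination notice is served) are Apr 1, 2019 and Apr 9, 2019 respectively; done Apr 5, 2019 — within the window.
Step 5 — 15 and 25 days from Apr 5, 2019 (when the dispute is referred to mediation) are Apr 20, 2019 and Apr 30, 2019 respectively; done Apr 29, 2019, which is between those dates.
Step 6 — counting 53 days from Apr 29, 2019 (when the mediation statement is delivered) gives a deadline of Jun 21, 2019; Jun 24, 2019 misses that deadline by 3 days.
The analysis stops there.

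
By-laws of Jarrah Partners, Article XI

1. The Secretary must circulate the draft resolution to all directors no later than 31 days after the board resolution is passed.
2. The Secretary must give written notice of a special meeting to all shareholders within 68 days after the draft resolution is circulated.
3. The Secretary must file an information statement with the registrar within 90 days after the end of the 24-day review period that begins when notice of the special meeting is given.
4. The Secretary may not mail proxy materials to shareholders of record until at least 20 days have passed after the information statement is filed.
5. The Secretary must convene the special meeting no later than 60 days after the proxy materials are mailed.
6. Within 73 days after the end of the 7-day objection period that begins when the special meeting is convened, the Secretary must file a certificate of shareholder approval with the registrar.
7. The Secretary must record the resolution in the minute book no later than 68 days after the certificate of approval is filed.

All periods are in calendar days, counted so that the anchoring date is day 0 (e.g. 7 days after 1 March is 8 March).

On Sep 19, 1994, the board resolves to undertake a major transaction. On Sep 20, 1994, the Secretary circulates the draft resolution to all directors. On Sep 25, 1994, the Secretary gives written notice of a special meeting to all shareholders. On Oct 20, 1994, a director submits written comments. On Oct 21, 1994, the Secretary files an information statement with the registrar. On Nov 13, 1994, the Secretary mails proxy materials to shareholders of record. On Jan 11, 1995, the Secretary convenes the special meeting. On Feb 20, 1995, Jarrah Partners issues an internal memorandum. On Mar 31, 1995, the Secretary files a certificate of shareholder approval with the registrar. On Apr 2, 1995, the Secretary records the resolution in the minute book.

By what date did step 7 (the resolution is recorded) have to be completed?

Jun 7, 1995

Step 7 runs from Mar 31, 1995, when the certificate of approval is filed. 68 days after Mar 31, 1995 is Jun 7, 1995.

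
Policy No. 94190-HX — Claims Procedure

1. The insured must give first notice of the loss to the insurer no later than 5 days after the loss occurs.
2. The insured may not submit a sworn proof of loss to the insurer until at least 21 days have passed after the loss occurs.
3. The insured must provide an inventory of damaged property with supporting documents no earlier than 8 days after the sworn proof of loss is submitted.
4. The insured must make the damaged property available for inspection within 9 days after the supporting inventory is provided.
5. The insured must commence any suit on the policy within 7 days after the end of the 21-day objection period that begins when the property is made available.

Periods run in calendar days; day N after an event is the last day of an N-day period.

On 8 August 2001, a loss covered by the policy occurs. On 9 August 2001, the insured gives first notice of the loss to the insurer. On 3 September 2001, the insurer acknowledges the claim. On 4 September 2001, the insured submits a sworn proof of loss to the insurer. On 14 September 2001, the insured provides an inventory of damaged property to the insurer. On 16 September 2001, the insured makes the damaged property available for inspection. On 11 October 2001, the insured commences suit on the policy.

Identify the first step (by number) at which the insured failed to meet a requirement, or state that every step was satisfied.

(1) due by 8 August 2001 + 5 days = 13 August 2001; done 9 August 2001 — timely.
(2) permitted from 8 August 2001 + 21 days = 29 August 2001 onward; done 4 September 2001, after the minimum wait.
(3) permitted from 4 September 2001 + 8 days = 12 September 2001 onward; 14 September 2001 is on or after that date.
(4) due by 14 September 2001 + 9 days = 23 September 2001; completed 16 September 2001, before the deadline.
(5) due by 7 October 2001 + 7 days = 14 October 2001; done 11 October 2001 — timely.

None — every step was satisfied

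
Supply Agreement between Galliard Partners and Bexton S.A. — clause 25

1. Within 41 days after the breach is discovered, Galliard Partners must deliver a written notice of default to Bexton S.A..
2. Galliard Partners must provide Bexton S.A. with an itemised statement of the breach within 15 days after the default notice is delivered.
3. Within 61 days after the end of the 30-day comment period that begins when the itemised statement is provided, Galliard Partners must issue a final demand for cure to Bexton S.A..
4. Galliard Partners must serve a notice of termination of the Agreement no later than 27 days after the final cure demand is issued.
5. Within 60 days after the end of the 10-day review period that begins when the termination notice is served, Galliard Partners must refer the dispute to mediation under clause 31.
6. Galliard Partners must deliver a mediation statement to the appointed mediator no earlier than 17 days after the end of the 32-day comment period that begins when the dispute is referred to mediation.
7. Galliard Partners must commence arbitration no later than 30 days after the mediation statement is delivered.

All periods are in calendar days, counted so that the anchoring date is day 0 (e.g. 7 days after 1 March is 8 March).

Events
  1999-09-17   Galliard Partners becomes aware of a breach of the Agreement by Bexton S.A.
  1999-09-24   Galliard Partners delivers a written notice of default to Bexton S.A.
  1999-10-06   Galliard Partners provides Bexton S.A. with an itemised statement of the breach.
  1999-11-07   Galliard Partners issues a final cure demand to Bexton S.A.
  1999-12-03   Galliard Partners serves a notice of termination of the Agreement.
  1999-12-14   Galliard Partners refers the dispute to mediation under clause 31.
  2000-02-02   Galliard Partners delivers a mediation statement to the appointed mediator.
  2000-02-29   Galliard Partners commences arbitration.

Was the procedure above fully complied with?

Step 1: 41 days after 1999-09-17 (when the breach is discovered) is 1999-10-28; completed 1999-09-24, before the deadline.
Step 2: 15 days after 1999-09-24 (when the default notice is delivered) is 1999-10-09; done 1999-10-06 — timely.
Step 3: 61 days after 1999-11-05 (end of the 30-day comment period, which began when the itemised statement is provided on 1999-10-06) is 2000-01-05; 1999-11-07 is within that limit.
Step 4: 27 days after 1999-11-07 (when the final cure demand is issued) is 1999-12-04; done 1999-12-03 — timely.
Step 5: 60 days after 1999-12-13 (end of the 10-day review period, which began when the termination notice is served on 1999-12-03) is 2000-02-11; done 1999-12-14 — timely.
Step 6: the earliest permitted date is 17 days after 2000-01-15 (end of the 32-day comment period, which began when the dispute is referred to mediation on 1999-12-14), i.e. 2000-02-01; done 2000-02-02, after the minimum wait.
Step 7: 30 days after 2000-02-02 (when the mediation statement is delivered) is 2000-03-03; completed 2000-02-29, before the deadline.

Yes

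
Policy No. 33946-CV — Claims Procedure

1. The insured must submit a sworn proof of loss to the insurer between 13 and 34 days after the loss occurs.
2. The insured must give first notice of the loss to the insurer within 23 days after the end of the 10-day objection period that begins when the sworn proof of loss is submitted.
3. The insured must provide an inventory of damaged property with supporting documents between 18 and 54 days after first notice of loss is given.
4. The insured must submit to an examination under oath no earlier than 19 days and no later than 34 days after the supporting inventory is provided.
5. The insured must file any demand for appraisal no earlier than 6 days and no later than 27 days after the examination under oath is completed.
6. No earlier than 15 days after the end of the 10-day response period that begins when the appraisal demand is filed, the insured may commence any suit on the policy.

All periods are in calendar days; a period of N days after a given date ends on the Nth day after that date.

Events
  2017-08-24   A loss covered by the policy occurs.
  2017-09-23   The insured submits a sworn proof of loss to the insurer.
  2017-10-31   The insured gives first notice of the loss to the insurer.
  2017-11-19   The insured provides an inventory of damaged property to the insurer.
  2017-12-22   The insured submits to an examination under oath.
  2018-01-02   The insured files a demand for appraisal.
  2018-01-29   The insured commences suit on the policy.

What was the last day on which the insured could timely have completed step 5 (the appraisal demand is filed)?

2018-01-18

Step 5 runs from 2017-12-22, when the examination under oath is completed. The window is 6–27 days after 2017-12-22; it closes on 2018-01-18.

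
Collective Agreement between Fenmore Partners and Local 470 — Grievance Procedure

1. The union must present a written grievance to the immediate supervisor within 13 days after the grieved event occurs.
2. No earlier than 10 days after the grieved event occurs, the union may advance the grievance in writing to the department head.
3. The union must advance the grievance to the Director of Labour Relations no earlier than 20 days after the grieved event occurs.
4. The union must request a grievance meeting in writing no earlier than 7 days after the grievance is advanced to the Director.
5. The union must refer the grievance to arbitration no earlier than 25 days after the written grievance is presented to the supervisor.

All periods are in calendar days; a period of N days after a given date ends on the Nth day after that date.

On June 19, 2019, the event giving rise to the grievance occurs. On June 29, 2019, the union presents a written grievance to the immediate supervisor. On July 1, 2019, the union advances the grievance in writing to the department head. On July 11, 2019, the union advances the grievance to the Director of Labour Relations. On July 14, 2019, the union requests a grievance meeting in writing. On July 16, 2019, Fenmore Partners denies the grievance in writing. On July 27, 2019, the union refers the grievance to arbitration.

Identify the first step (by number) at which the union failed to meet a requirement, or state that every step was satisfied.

(1) due by June 19, 2019 + 13 days = July 2, 2019; done June 29, 2019 — timely.
(2) permitted from June 19, 2019 + 10 days = June 29, 2019 onward; July 1, 2019 is on or after that date.
(3) permitted from June 19, 2019 + 20 days = July 9, 2019 onward; done July 11, 2019 — permitted.
(4) permitted from July 11, 2019 + 7 days = July 18, 2019 onward; acted on July 14, 2019, 4 days prematurely.

Step 4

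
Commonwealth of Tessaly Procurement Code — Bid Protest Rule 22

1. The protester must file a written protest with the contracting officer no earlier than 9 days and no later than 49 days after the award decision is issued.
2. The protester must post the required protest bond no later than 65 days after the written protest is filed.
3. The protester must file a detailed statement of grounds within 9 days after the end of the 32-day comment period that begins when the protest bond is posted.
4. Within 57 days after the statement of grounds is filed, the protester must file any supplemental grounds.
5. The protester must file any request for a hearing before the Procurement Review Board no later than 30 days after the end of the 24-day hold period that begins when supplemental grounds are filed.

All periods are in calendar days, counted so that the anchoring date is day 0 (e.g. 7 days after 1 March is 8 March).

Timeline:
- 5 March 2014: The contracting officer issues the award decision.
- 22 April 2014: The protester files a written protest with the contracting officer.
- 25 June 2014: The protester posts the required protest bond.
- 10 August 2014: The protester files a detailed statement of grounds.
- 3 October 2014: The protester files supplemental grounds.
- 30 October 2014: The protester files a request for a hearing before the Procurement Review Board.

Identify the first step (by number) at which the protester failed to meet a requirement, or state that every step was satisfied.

Step 3

Step 1: the window is 9–49 days after 5 March 2014 (when the award decision is issued), so 14 March 2014 through 23 April 2014; 22 April 2014 falls inside that range.
Step 2: 65 days after 22 April 2014 (when the written protest is filed) is 26 June 2014; done 25 June 2014 — timely.
Step 3: 9 days after 27 July 2014 (end of the 32-day comment period, which began when the protest bond is posted on 25 June 2014) is 5 August 2014; 10 August 2014 misses that deadline by 5 days.
The analysis stops there.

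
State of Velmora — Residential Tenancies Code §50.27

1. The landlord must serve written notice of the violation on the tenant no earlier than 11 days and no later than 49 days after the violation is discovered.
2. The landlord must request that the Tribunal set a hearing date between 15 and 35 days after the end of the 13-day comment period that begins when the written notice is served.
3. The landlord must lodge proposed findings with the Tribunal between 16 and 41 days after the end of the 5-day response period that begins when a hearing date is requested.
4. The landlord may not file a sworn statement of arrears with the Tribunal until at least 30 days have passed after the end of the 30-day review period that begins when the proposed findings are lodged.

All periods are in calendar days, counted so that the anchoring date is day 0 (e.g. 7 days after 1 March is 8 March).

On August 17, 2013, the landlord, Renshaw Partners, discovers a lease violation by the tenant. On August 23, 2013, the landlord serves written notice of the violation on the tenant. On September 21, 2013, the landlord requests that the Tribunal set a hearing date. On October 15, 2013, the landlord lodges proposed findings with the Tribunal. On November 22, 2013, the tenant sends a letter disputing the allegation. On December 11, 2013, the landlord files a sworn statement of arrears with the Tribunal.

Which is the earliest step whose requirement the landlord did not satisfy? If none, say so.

(1) the permitted window runs from August 17, 2013 + 11 = August 28, 2013 to August 17, 2013 + 49 = October 5, 2013; done August 23, 2013 — 5 days before the window opened.
The analysis stops there.

Step 1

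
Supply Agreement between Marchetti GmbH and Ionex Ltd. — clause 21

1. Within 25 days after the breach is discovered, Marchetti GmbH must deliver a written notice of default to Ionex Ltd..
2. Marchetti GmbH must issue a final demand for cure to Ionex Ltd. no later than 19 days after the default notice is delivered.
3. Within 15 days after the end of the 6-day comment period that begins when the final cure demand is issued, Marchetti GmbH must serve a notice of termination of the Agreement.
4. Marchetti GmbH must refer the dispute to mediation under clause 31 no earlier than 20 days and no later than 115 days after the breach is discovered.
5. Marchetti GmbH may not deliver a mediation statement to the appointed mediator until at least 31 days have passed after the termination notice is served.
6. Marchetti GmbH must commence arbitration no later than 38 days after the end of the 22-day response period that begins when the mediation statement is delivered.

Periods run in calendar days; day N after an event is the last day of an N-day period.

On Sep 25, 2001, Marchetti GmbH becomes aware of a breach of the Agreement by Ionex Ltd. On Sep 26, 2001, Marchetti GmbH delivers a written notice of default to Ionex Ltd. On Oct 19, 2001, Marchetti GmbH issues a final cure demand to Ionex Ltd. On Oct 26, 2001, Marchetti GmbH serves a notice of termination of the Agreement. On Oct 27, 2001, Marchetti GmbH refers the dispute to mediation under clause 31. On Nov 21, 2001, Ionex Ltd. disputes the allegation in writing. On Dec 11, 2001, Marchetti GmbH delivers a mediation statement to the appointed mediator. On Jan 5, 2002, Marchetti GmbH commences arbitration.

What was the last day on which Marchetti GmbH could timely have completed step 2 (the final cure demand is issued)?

Step 2 runs from Sep 26, 2001, when the default notice is delivered. 19 days after Sep 26, 2001 is Oct 15, 2001.

Oct 15, 2001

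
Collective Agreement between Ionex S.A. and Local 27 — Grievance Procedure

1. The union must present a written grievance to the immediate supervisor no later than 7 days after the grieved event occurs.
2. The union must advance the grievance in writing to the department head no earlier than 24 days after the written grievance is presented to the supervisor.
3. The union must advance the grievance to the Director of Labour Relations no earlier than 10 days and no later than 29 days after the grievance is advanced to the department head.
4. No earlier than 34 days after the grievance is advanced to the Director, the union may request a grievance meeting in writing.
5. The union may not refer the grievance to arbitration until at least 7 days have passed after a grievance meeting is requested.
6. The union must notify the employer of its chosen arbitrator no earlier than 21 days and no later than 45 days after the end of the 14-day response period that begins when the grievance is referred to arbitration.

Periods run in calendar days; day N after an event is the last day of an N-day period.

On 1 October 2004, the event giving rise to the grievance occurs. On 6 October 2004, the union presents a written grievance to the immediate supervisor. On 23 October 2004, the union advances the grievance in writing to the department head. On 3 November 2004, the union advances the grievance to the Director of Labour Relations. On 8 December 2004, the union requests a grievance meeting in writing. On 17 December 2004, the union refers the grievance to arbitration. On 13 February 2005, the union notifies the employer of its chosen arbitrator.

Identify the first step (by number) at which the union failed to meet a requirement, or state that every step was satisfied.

Step 2

Step 1 — counting 7 days from 1 October 2004 (when the grieved event occurs) gives a deadline of 8 October 2004; 6 October 2004 is within that limit.
Step 2 — must wait 24 days from 6 October 2004 (when the written grievance is presented to the supervisor), so not before 30 October 2004; done 23 October 2004 — 7 days too early.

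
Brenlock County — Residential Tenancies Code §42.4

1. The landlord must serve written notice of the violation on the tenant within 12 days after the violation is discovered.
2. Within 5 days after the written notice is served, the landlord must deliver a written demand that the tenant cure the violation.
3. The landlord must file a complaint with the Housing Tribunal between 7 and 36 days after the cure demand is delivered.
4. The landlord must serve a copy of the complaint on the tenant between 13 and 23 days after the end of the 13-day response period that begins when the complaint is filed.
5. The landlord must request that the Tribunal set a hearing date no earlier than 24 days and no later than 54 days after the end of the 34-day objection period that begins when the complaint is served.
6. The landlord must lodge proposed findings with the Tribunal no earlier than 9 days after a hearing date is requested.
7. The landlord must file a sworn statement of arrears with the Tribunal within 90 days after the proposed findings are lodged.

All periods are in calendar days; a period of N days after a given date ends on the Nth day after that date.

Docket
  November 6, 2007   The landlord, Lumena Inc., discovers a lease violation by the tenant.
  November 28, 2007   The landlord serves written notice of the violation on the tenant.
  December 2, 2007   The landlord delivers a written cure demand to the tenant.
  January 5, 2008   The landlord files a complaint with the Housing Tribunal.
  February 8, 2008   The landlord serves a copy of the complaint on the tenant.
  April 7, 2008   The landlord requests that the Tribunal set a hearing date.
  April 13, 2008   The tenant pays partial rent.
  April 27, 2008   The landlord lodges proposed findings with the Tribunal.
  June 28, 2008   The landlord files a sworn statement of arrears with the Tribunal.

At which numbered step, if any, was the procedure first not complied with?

Step 1

(1) due by November 6, 2007 + 12 days = November 18, 2007; November 28, 2007 misses that deadline by 10 days.
That is the first point of non-compliance.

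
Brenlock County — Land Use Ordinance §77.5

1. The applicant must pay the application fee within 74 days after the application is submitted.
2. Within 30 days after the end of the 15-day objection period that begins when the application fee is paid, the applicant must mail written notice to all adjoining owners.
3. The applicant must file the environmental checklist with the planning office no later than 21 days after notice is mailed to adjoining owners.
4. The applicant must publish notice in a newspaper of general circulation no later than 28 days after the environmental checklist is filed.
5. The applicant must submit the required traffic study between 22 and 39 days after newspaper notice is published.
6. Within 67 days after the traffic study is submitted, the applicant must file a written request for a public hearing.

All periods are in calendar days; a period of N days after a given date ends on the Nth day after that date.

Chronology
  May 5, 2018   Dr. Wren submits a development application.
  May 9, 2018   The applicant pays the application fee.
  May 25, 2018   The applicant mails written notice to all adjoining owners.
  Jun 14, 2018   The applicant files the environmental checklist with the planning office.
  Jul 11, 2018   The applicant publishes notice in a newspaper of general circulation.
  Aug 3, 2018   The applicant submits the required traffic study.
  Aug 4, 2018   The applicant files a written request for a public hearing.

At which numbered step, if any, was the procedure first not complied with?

None — every step was satisfied

Step 1 — counting 74 days from May 5, 2018 (when the application is submitted) gives a deadline of Jul 18, 2018; May 9, 2018 is within that limit.
Step 2 — counting 30 days from May 24, 2018 (end of the 15-day objection period, which began when the application fee is paid on May 9, 2018) gives a deadline of Jun 23, 2018; completed May 25, 2018, before the deadline.
Step 3 — counting 21 days from May 25, 2018 (when notice is mailed to adjoining owners) gives a deadline of Jun 15, 2018; done Jun 14, 2018 — timely.
Step 4 — counting 28 days from Jun 14, 2018 (when the environmental checklist is filed) gives a deadline of Jul 12, 2018; Jul 11, 2018 is within that limit.
Step 5 — 22 and 39 days from Jul 11, 2018 (when newspaper notice is published) are Aug 2, 2018 and Aug 19, 2018 respectively; done Aug 3, 2018 — within the window.
Step 6 — counting 67 days from Aug 3, 2018 (when the traffic study is submitted) gives a deadline of Oct 9, 2018; Aug 4, 2018 is within that limit.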